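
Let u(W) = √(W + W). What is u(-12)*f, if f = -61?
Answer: -122*I*√6 ≈ -298.84*I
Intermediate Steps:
u(W) = √2*√W (u(W) = √(2*W) = √2*√W)
u(-12)*f = (√2*√(-12))*(-61) = (√2*(2*I*√3))*(-61) = (2*I*√6)*(-61) = -122*I*√6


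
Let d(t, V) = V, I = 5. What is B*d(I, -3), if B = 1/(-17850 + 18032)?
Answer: -3/182 ≈ -0.016484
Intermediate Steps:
B = 1/182 ≈ 0.0054945
B*d(I, -3) = (1/182)*(-3) = -3/182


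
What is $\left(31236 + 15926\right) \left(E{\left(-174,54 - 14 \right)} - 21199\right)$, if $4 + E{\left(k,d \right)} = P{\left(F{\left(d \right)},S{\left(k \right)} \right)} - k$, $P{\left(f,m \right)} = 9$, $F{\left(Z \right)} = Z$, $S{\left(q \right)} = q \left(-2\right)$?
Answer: $-991345240$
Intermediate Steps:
$S{\left(q \right)} = - 2 q$
$E{\left(k,d \right)} = 5 - k$ ($E{\left(k,d \right)} = -4 - \left(-9 + k\right) = 5 - k$)
$\left(31236 + 15926\right) \left(E{\left(-174,54 - 14 \right)} - 21199\right) = \left(31236 + 15926\right) \left(\left(5 - -174\right) - 21199\right) = 47162 \left(\left(5 + 174\right) - 21199\right) = 47162 \left(179 - 21199\right) = 47162 \left(-21020\right) = -991345240$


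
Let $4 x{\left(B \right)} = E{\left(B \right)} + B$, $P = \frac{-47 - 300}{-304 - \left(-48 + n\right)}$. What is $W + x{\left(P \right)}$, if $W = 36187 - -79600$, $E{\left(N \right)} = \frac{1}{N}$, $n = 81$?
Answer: $\frac{27080148975}{233878} \approx 1.1579 \cdot 10^{5}$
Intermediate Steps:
$P = \frac{347}{337}$ ($P = \frac{-47 - 300}{-304 + \left(48 - 81\right)} = - \frac{347}{-304 + \left(48 - 81\right)} = - \frac{347}{-304 - 33} = - \frac{347}{-337} = \left(-347\right) \left(- \frac{1}{337}\right) = \frac{347}{337} \approx 1.0297$)
$W = 115787$ ($W = 36187 + 79600 = 115787$)
$x{\left(B \right)} = \frac{B}{4} + \frac{1}{4 B}$ ($x{\left(B \right)} = \frac{\frac{1}{B} + B}{4} = \frac{B + \frac{1}{B}}{4} = \frac{B}{4} + \frac{1}{4 B}$)
$W + x{\left(P \right)} = 115787 + \frac{1 + \left(\frac{347}{337}\right)^{2}}{4 \cdot \frac{347}{337}} = 115787 + \frac{1}{4} \cdot \frac{337}{347} \left(1 + \frac{120409}{113569}\right) = 115787 + \frac{1}{4} \cdot \frac{337}{347} \cdot \frac{233978}{113569} = 115787 + \frac{116989}{233878} = \frac{27080148975}{233878}$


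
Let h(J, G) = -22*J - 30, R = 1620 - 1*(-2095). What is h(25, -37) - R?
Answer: -4295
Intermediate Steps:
R = 3715 (R = 1620 + 2095 = 3715)
h(J, G) = -30 - 22*J
h(25, -37) - R = (-30 - 22*25) - 1*3715 = (-30 - 550) - 3715 = -580 - 3715 = -4295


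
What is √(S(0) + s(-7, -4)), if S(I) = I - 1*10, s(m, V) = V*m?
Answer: 3*√2 ≈ 4.2426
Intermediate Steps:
S(I) = -10 + I (S(I) = I - 10 = -10 + I)
√(S(0) + s(-7, -4)) = √((-10 + 0) - 4*(-7)) = √(-10 + 28) = √18 = 3*√2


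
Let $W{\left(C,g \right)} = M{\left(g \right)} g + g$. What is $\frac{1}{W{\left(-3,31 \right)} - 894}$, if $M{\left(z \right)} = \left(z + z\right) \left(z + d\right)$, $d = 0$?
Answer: $\frac{1}{58719} \approx 1.703 \cdot 10^{-5}$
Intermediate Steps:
$M{\left(z \right)} = 2 z^{2}$ ($M{\left(z \right)} = \left(z + z\right) \left(z + 0\right) = 2 z z = 2 z^{2}$)
$W{\left(C,g \right)} = g + 2 g^{3}$ ($W{\left(C,g \right)} = 2 g^{2} g + g = 2 g^{3} + g = g + 2 g^{3}$)
$\frac{1}{W{\left(-3,31 \right)} - 894} = \frac{1}{\left(31 + 2 \cdot 31^{3}\right) - 894} = \frac{1}{\left(31 + 2 \cdot 29791\right) - 894} = \frac{1}{\left(31 + 59582\right) - 894} = \frac{1}{59613 - 894} = \frac{1}{58719}$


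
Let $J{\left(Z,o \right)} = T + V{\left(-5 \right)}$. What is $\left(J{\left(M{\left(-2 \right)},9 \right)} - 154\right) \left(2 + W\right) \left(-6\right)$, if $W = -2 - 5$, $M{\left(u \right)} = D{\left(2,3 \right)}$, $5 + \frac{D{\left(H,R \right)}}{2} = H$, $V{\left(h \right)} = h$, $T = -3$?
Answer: $-4860$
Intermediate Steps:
$D{\left(H,R \right)} = -10 + 2 H$
$M{\left(u \right)} = -6$ ($M{\left(u \right)} = -10 + 2 \cdot 2 = -10 + 4 = -6$)
$J{\left(Z,o \right)} = -8$ ($J{\left(Z,o \right)} = -3 - 5 = -8$)
$W = -7$
$\left(J{\left(M{\left(-2 \right)},9 \right)} - 154\right) \left(2 + W\right) \left(-6\right) = \left(-8 - 154\right) \left(2 - 7\right) \left(-6\right) = - 162 \left(\left(-5\right) \left(-6\right)\right) = \left(-162\right) 30 = -4860$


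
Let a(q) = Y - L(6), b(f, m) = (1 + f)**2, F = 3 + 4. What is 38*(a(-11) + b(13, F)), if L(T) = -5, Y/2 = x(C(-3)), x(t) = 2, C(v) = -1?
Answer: 7790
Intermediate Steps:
F = 7
Y = 4 (Y = 2*2 = 4)
a(q) = 9 (a(q) = 4 - 1*(-5) = 4 + 5 = 9)
38*(a(-11) + b(13, F)) = 38*(9 + (1 + 13)**2) = 38*(9 + 14**2) = 38*(9 + 196) = 38*205 = 7790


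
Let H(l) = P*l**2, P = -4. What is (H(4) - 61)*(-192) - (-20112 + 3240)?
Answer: 40872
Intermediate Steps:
H(l) = -4*l**2
(H(4) - 61)*(-192) - (-20112 + 3240) = (-4*4**2 - 61)*(-192) - (-20112 + 3240) = (-4*16 - 61)*(-192) - 1*(-16872) = (-64 - 61)*(-192) + 16872 = -125*(-192) + 16872 = 24000 + 16872 = 40872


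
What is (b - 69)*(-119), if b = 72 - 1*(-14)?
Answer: -2023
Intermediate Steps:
b = 86 (b = 72 + 14 = 86)
(b - 69)*(-119) = (86 - 69)*(-119) = 17*(-119) = -2023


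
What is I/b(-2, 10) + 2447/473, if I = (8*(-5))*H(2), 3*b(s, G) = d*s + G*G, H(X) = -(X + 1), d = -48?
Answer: 162473/23177 ≈ 7.0101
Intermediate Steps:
H(X) = -1 - X (H(X) = -(1 + X) = -1 - X)
b(s, G) = -16*s + G²/3 (b(s, G) = (-48*s + G*G)/3 = (-48*s + G²)/3 = (G² - 48*s)/3 = -16*s + G²/3)
I = 120 (I = (8*(-5))*(-1 - 1*2) = -40*(-1 - 2) = -40*(-3) = 120)
I/b(-2, 10) + 2447/473 = 120/(-16*(-2) + (⅓)*10²) + 2447/473 = 120/(32 + (⅓)*100) + 2447*(1/473) = 120/(32 + 100/3) + 2447/473 = 120/(196/3) + 2447/473 = 120*(3/196) + 2447/473 = 90/49 + 2447/473 = 162473/23177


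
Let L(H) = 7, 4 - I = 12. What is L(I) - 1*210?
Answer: -203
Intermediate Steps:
I = -8 (I = 4 - 1*12 = 4 - 12 = -8)
L(I) - 1*210 = 7 - 1*210 = 7 - 210 = -203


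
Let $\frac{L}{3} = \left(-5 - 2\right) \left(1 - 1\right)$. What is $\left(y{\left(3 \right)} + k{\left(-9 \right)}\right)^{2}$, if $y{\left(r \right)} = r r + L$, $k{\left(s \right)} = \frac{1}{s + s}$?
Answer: $\frac{25921}{324} \approx 80.003$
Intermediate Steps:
$k{\left(s \right)} = \frac{1}{2 s}$
$L = 0$ ($L = 3 \left(-5 - 2\right) \left(1 - 1\right) = 3 \left(\left(-7\right) 0\right) = 3 \cdot 0 = 0$)
$y{\left(r \right)} = r^{2}$ ($y{\left(r \right)} = r r + 0 = r^{2} + 0 = r^{2}$)
$\left(y{\left(3 \right)} + k{\left(-9 \right)}\right)^{2} = \left(3^{2} + \frac{1}{2 \left(-9\right)}\right)^{2} = \left(9 + \frac{1}{2} \left(- \frac{1}{9}\right)\right)^{2} = \left(9 - \frac{1}{18}\right)^{2} = \left(\frac{161}{18}\right)^{2} = \frac{25921}{324}$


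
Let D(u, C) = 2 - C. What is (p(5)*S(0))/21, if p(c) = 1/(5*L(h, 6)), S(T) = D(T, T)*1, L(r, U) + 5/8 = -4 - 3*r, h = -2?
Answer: 16/1155 ≈ 0.013853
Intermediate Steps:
L(r, U) = -37/8 - 3*r (L(r, U) = -5/8 + (-4 - 3*r) = -37/8 - 3*r)
S(T) = 2 - T (S(T) = (2 - T)*1 = 2 - T)
p(c) = 8/55 (p(c) = 1/(5*(-37/8 - 3*(-2))) = 1/(5*(-37/8 + 6)) = 1/(5*(11/8)) = 1/(55/8) = 8/55)
(p(5)*S(0))/21 = (8*(2 - 1*0)/55)/21 = (8*(2 + 0)/55)*(1/21) = ((8/55)*2)*(1/21) = (16/55)*(1/21) = 16/1155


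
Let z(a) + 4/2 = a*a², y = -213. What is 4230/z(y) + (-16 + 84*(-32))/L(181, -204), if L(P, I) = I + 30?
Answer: 13064817838/840733113 ≈ 15.540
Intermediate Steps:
L(P, I) = 30 + I
z(a) = -2 + a³ (z(a) = -2 + a*a² = -2 + a³)
4230/z(y) + (-16 + 84*(-32))/L(181, -204) = 4230/(-2 + (-213)³) + (-16 + 84*(-32))/(30 - 204) = 4230/(-2 - 9663597) + (-16 - 2688)/(-174) = 4230/(-9663599) - 2704*(-1/174) = 4230*(-1/9663599) + 1352/87 = -4230/9663599 + 1352/87 = 13064817838/840733113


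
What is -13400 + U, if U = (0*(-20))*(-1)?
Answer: -13400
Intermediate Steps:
U = 0 (U = 0*(-1) = 0)
-13400 + U = -13400 + 0 = -13400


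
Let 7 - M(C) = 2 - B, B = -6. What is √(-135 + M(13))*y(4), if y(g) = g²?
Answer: 32*I*√34 ≈ 186.59*I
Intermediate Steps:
M(C) = -1 (M(C) = 7 - (2 - 1*(-6)) = 7 - (2 + 6) = 7 - 1*8 = 7 - 8 = -1)
√(-135 + M(13))*y(4) = √(-135 - 1)*4² = √(-136)*16 = (2*I*√34)*16 = 32*I*√34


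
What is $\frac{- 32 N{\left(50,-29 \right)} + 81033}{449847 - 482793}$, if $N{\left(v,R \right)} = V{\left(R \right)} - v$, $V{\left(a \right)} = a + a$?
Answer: $- \frac{28163}{10982} \approx -2.5645$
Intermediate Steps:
$V{\left(a \right)} = 2 a$
$N{\left(v,R \right)} = - v + 2 R$ ($N{\left(v,R \right)} = 2 R - v = - v + 2 R$)
$\frac{- 32 N{\left(50,-29 \right)} + 81033}{449847 - 482793} = \frac{- 32 \left(\left(-1\right) 50 + 2 \left(-29\right)\right) + 81033}{449847 - 482793} = \frac{- 32 \left(-50 - 58\right) + 81033}{-32946} = \left(\left(-32\right) \left(-108\right) + 81033\right) \left(- \frac{1}{32946}\right) = \left(3456 + 81033\right) \left(- \frac{1}{32946}\right) = 84489 \left(- \frac{1}{32946}\right) = - \frac{28163}{10982}$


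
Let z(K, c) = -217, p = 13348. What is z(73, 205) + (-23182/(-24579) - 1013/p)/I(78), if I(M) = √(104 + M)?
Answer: -217 + 21887293*√182/4593126888 ≈ -216.94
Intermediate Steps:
z(73, 205) + (-23182/(-24579) - 1013/p)/I(78) = -217 + (-23182/(-24579) - 1013/13348)/(√(104 + 78)) = -217 + (-23182*(-1/24579) - 1013*1/13348)/(√182) = -217 + (23182/24579 - 1013/13348)*(√182/182) = -217 + 284534809*(√182/182)/328080492 = -217 + 21887293*√182/4593126888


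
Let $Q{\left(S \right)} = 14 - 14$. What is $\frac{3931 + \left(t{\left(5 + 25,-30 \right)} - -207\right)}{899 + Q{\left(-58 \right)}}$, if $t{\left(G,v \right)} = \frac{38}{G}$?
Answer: $\frac{2141}{465} \approx 4.6043$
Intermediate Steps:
$Q{\left(S \right)} = 0$
$\frac{3931 + \left(t{\left(5 + 25,-30 \right)} - -207\right)}{899 + Q{\left(-58 \right)}} = \frac{3931 + \left(\frac{38}{5 + 25} - -207\right)}{899 + 0} = \frac{3931 + \left(\frac{38}{30} + 207\right)}{899} = \left(3931 + \left(38 \cdot \frac{1}{30} + 207\right)\right) \frac{1}{899} = \left(3931 + \left(\frac{19}{15} + 207\right)\right) \frac{1}{899} = \left(3931 + \frac{3124}{15}\right) \frac{1}{899} = \frac{62089}{15} \cdot \frac{1}{899} = \frac{2141}{465}$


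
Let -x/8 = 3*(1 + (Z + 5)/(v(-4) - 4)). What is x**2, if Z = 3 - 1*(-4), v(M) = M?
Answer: 144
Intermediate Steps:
Z = 7 (Z = 3 + 4 = 7)
x = 12 (x = -24*(1 + (7 + 5)/(-4 - 4)) = -24*(1 + 12/(-8)) = -24*(1 + 12*(-1/8)) = -24*(1 - 3/2) = -24*(-1)/2 = -8*(-3/2) = 12)
x**2 = 12**2 = 144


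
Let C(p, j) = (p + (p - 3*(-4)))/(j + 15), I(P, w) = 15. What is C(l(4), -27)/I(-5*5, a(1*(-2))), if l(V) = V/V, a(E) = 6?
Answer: -7/90 ≈ -0.077778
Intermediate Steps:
l(V) = 1
C(p, j) = (12 + 2*p)/(15 + j) (C(p, j) = (p + (p + 12))/(15 + j) = (p + (12 + p))/(15 + j) = (12 + 2*p)/(15 + j))
C(l(4), -27)/I(-5*5, a(1*(-2))) = (2*(6 + 1)/(15 - 27))/15 = (2*7/(-12))*(1/15) = (2*(-1/12)*7)*(1/15) = -7/6*1/15 = -7/90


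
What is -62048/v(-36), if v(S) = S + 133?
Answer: -62048/97 ≈ -639.67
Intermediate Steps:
v(S) = 133 + S
-62048/v(-36) = -62048/(133 - 36) = -62048/97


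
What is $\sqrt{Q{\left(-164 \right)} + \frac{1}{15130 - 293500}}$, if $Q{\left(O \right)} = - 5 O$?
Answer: $\frac{13 \sqrt{41776254030}}{92790} \approx 28.636$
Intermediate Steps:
$\sqrt{Q{\left(-164 \right)} + \frac{1}{15130 - 293500}} = \sqrt{\left(-5\right) \left(-164\right) + \frac{1}{15130 - 293500}} = \sqrt{820 + \frac{1}{-278370}} = \sqrt{820 - \frac{1}{278370}} = \sqrt{\frac{228263399}{278370}} = \frac{13 \sqrt{41776254030}}{92790}$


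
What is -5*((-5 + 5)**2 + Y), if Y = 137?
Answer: -685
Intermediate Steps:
-5*((-5 + 5)**2 + Y) = -5*((-5 + 5)**2 + 137) = -5*(0**2 + 137) = -5*(0 + 137) = -5*137 = -685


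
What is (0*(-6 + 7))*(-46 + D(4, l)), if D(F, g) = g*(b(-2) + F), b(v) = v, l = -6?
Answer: 0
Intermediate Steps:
D(F, g) = g*(-2 + F)
(0*(-6 + 7))*(-46 + D(4, l)) = (0*(-6 + 7))*(-46 - 6*(-2 + 4)) = (0*1)*(-46 - 6*2) = 0*(-46 - 12) = 0*(-58) = 0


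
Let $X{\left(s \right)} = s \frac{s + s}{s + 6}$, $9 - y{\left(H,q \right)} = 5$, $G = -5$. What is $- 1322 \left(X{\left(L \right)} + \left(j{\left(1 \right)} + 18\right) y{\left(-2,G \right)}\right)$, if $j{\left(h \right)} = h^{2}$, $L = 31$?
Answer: $- \frac{6258348}{37} \approx -1.6914 \cdot 10^{5}$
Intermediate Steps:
$y{\left(H,q \right)} = 4$ ($y{\left(H,q \right)} = 9 - 5 = 4$)
$X{\left(s \right)} = \frac{2 s^{2}}{6 + s}$ ($X{\left(s \right)} = s \frac{2 s}{6 + s} = \frac{2 s^{2}}{6 + s}$)
$- 1322 \left(X{\left(L \right)} + \left(j{\left(1 \right)} + 18\right) y{\left(-2,G \right)}\right) = - 1322 \left(\frac{2 \cdot 31^{2}}{6 + 31} + \left(1^{2} + 18\right) 4\right) = - 1322 \left(2 \cdot 961 \cdot \frac{1}{37} + \left(1 + 18\right) 4\right) = - 1322 \left(2 \cdot 961 \cdot \frac{1}{37} + 19 \cdot 4\right) = - 1322 \left(\frac{1922}{37} + 76\right) = \left(-1322\right) \frac{4734}{37} = - \frac{6258348}{37}$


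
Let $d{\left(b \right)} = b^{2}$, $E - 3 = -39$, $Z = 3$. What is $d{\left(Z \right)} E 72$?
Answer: $-23328$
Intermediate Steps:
$E = -36$ ($E = 3 - 39 = -36$)
$d{\left(Z \right)} E 72 = 3^{2} \left(-36\right) 72 = 9 \left(-36\right) 72 = \left(-324\right) 72 = -23328$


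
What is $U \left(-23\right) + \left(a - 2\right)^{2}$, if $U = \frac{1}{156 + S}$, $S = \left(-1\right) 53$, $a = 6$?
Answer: $\frac{1625}{103} \approx 15.777$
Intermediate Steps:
$S = -53$
$U = \frac{1}{103}$ ($U = \frac{1}{156 - 53} = \frac{1}{103} \approx 0.0097087$)
$U \left(-23\right) + \left(a - 2\right)^{2} = \frac{1}{103} \left(-23\right) + \left(6 - 2\right)^{2} = - \frac{23}{103} + 4^{2} = - \frac{23}{103} + 16 = \frac{1625}{103}$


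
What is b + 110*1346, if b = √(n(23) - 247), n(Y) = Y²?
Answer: 148060 + √282 ≈ 1.4808e+5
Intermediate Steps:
b = √282 (b = √(23² - 247) = √(529 - 247) = √282 ≈ 16.793)
b + 110*1346 = √282 + 110*1346 = √282 + 148060 = 148060 + √282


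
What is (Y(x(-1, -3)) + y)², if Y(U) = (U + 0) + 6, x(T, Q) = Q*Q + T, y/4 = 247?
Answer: 1004004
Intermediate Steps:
y = 988 (y = 4*247 = 988)
x(T, Q) = T + Q² (x(T, Q) = Q² + T = T + Q²)
Y(U) = 6 + U (Y(U) = U + 6 = 6 + U)
(Y(x(-1, -3)) + y)² = ((6 + (-1 + (-3)²)) + 988)² = ((6 + (-1 + 9)) + 988)² = ((6 + 8) + 988)² = (14 + 988)² = 1002² = 1004004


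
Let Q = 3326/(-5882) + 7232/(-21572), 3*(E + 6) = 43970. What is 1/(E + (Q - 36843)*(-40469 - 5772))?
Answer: 47582439/81066841930915834 ≈ 5.8695e-10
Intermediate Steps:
E = 43952/3 (E = -6 + (⅓)*43970 = -6 + 43970/3 = 43952/3 ≈ 14651.)
Q = -14285887/15860813 (Q = 3326*(-1/5882) + 7232*(-1/21572) = -1663/2941 - 1808/5393 = -14285887/15860813 ≈ -0.90070)
1/(E + (Q - 36843)*(-40469 - 5772)) = 1/(43952/3 + (-14285887/15860813 - 36843)*(-40469 - 5772)) = 1/(43952/3 - 584374219246/15860813*(-46241)) = 1/(43952/3 + 27022048272154286/15860813) = 1/(81066841930915834/47582439) = 47582439/81066841930915834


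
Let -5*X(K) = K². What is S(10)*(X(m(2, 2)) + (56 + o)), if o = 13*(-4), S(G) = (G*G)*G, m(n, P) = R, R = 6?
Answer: -3200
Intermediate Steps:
m(n, P) = 6
S(G) = G³ (S(G) = G²*G = G³)
o = -52
X(K) = -K²/5
S(10)*(X(m(2, 2)) + (56 + o)) = 10³*(-⅕*6² + (56 - 52)) = 1000*(-⅕*36 + 4) = 1000*(-36/5 + 4) = 1000*(-16/5) = -3200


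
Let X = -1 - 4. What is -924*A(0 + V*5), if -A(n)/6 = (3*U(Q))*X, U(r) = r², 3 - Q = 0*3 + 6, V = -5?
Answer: -748440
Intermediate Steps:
Q = -3 (Q = 3 - (0*3 + 6) = 3 - (0 + 6) = 3 - 1*6 = 3 - 6 = -3)
X = -5
A(n) = 810 (A(n) = -6*3*(-3)²*(-5) = -6*3*9*(-5) = -162*(-5) = -6*(-135) = 810)
-924*A(0 + V*5) = -924*810 = -748440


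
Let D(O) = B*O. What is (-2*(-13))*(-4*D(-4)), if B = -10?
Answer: -4160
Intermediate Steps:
D(O) = -10*O
(-2*(-13))*(-4*D(-4)) = (-2*(-13))*(-(-40)*(-4)) = 26*(-4*40) = 26*(-160) = -4160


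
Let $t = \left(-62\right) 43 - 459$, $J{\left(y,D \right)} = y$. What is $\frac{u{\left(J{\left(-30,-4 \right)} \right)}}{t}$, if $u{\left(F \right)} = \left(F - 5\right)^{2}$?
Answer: $- \frac{49}{125} \approx -0.392$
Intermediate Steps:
$u{\left(F \right)} = \left(-5 + F\right)^{2}$
$t = -3125$ ($t = -2666 - 459 = -3125$)
$\frac{u{\left(J{\left(-30,-4 \right)} \right)}}{t} = \frac{\left(-5 - 30\right)^{2}}{-3125} = \left(-35\right)^{2} \left(- \frac{1}{3125}\right) = 1225 \left(- \frac{1}{3125}\right) = - \frac{49}{125}$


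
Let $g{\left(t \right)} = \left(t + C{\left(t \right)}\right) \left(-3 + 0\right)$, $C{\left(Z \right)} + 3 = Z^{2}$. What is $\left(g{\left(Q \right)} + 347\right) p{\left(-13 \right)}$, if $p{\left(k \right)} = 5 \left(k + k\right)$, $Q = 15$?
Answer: $47320$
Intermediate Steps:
$p{\left(k \right)} = 10 k$ ($p{\left(k \right)} = 5 \cdot 2 k = 10 k$)
$C{\left(Z \right)} = -3 + Z^{2}$
$g{\left(t \right)} = 9 - 3 t - 3 t^{2}$ ($g{\left(t \right)} = \left(t + \left(-3 + t^{2}\right)\right) \left(-3 + 0\right) = \left(-3 + t + t^{2}\right) \left(-3\right) = 9 - 3 t - 3 t^{2}$)
$\left(g{\left(Q \right)} + 347\right) p{\left(-13 \right)} = \left(\left(9 - 45 - 3 \cdot 15^{2}\right) + 347\right) 10 \left(-13\right) = \left(\left(9 - 45 - 675\right) + 347\right) \left(-130\right) = \left(-711 + 347\right) \left(-130\right) = \left(-364\right) \left(-130\right) = 47320$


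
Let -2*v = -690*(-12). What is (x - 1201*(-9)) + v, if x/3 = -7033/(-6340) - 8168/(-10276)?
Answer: 108714112911/16287460 ≈ 6674.7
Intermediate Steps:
v = -4140 (v = -(-345)*(-12) = -1/2*8280 = -4140)
x = 93042171/16287460 (x = 3*(-7033/(-6340) - 8168/(-10276)) = 3*(-7033*(-1/6340) - 8168*(-1/10276)) = 3*(7033/6340 + 2042/2569) = 3*(31014057/16287460) = 93042171/16287460 ≈ 5.7125)
(x - 1201*(-9)) + v = (93042171/16287460 - 1201*(-9)) - 4140 = (93042171/16287460 - 1*(-10809)) - 4140 = (93042171/16287460 + 10809) - 4140 = 176144197311/16287460 - 4140 = 108714112911/16287460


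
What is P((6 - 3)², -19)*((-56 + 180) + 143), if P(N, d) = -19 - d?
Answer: 0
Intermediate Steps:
P((6 - 3)², -19)*((-56 + 180) + 143) = (-19 - 1*(-19))*((-56 + 180) + 143) = (-19 + 19)*(124 + 143) = 0*267 = 0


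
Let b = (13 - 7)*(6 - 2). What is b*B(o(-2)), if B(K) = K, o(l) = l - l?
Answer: 0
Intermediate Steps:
o(l) = 0
b = 24 (b = 6*4 = 24)
b*B(o(-2)) = 24*0 = 0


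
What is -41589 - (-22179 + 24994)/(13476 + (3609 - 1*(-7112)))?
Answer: -1006331848/24197 ≈ -41589.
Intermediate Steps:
-41589 - (-22179 + 24994)/(13476 + (3609 - 1*(-7112))) = -41589 - 2815/(13476 + (3609 + 7112)) = -41589 - 2815/(13476 + 10721) = -41589 - 2815/24197 = -1006331848/24197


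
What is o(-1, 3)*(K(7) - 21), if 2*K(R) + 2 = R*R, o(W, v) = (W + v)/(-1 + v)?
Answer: 5/2 ≈ 2.5000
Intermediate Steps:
o(W, v) = (W + v)/(-1 + v)
K(R) = -1 + R²/2 (K(R) = -1 + (R*R)/2 = -1 + R²/2)
o(-1, 3)*(K(7) - 21) = ((-1 + 3)/(-1 + 3))*((-1 + (½)*7²) - 21) = (2/2)*((-1 + (½)*49) - 21) = ((½)*2)*((-1 + 49/2) - 21) = 1*(47/2 - 21) = 1*(5/2) = 5/2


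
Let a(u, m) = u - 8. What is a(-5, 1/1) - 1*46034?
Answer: -46047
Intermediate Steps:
a(u, m) = -8 + u
a(-5, 1/1) - 1*46034 = (-8 - 5) - 1*46034 = -13 - 46034 = -46047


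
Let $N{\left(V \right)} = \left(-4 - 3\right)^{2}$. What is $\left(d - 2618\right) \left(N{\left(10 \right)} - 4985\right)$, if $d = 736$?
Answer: $9289552$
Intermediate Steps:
$N{\left(V \right)} = 49$ ($N{\left(V \right)} = \left(-7\right)^{2} = 49$)
$\left(d - 2618\right) \left(N{\left(10 \right)} - 4985\right) = \left(736 - 2618\right) \left(49 - 4985\right) = \left(-1882\right) \left(-4936\right) = 9289552$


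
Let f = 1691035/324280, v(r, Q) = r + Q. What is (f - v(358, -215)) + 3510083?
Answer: 227641006847/64856 ≈ 3.5099e+6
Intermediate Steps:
v(r, Q) = Q + r
f = 338207/64856 (f = 1691035*(1/324280) = 338207/64856 ≈ 5.2147)
(f - v(358, -215)) + 3510083 = (338207/64856 - (-215 + 358)) + 3510083 = (338207/64856 - 1*143) + 3510083 = (338207/64856 - 143) + 3510083 = -8936201/64856 + 3510083 = 227641006847/64856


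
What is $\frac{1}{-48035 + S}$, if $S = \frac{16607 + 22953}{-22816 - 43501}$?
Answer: $- \frac{66317}{3185576655} \approx -2.0818 \cdot 10^{-5}$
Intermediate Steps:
$S = - \frac{39560}{66317}$ ($S = \frac{39560}{-66317} = 39560 \left(- \frac{1}{66317}\right) = - \frac{39560}{66317} \approx -0.59653$)
$\frac{1}{-48035 + S} = \frac{1}{-48035 - \frac{39560}{66317}} = \frac{1}{- \frac{3185576655}{66317}} = - \frac{66317}{3185576655}$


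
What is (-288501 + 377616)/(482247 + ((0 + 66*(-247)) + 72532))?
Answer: 89115/538477 ≈ 0.16549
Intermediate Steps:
(-288501 + 377616)/(482247 + ((0 + 66*(-247)) + 72532)) = 89115/(482247 + ((0 - 16302) + 72532)) = 89115/(482247 + (-16302 + 72532)) = 89115/(482247 + 56230) = 89115/538477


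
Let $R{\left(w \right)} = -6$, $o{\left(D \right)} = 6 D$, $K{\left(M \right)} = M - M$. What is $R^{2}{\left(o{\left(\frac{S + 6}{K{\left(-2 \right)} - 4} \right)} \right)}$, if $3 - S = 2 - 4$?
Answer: $36$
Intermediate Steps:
$K{\left(M \right)} = 0$
$S = 5$ ($S = 3 - \left(2 - 4\right) = 3 - -2 = 3 + 2 = 5$)
$R^{2}{\left(o{\left(\frac{S + 6}{K{\left(-2 \right)} - 4} \right)} \right)} = \left(-6\right)^{2} = 36$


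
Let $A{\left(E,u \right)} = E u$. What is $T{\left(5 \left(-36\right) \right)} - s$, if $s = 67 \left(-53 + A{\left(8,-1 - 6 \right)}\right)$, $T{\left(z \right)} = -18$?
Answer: $7285$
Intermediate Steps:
$s = -7303$ ($s = 67 \left(-53 + 8 \left(-1 - 6\right)\right) = 67 \left(-53 + 8 \left(-7\right)\right) = 67 \left(-53 - 56\right) = 67 \left(-109\right) = -7303$)
$T{\left(5 \left(-36\right) \right)} - s = -18 - -7303 = -18 + 7303 = 7285$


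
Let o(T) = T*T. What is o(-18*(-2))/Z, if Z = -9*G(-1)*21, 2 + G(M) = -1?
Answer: 16/7 ≈ 2.2857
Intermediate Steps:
G(M) = -3 (G(M) = -2 - 1 = -3)
o(T) = T²
Z = 567 (Z = -9*(-3)*21 = 27*21 = 567)
o(-18*(-2))/Z = (-18*(-2))²/567 = 36²*(1/567) = 1296*(1/567) = 16/7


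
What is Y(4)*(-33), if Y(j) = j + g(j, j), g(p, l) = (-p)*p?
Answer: 396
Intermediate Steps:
g(p, l) = -p**2
Y(j) = j - j**2
Y(4)*(-33) = (4*(1 - 1*4))*(-33) = (4*(1 - 4))*(-33) = (4*(-3))*(-33) = -12*(-33) = 396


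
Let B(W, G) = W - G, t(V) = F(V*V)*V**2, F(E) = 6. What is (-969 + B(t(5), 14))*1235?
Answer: -1028755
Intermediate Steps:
t(V) = 6*V**2
(-969 + B(t(5), 14))*1235 = (-969 + (6*5**2 - 1*14))*1235 = (-969 + (6*25 - 14))*1235 = (-969 + (150 - 14))*1235 = (-969 + 136)*1235 = -833*1235 = -1028755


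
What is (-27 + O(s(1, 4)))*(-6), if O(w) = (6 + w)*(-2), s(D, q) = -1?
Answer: 222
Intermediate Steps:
O(w) = -12 - 2*w
(-27 + O(s(1, 4)))*(-6) = (-27 + (-12 - 2*(-1)))*(-6) = (-27 + (-12 + 2))*(-6) = (-27 - 10)*(-6) = -37*(-6) = 222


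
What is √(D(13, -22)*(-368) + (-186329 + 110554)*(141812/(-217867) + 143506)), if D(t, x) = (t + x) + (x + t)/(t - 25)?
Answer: I*√516151055522036952446/217867 ≈ 1.0428e+5*I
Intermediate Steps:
D(t, x) = t + x + (t + x)/(-25 + t) (D(t, x) = (t + x) + (t + x)/(-25 + t) = t + x + (t + x)/(-25 + t))
√(D(13, -22)*(-368) + (-186329 + 110554)*(141812/(-217867) + 143506)) = √(((13² - 24*13 - 24*(-22) + 13*(-22))/(-25 + 13))*(-368) + (-186329 + 110554)*(141812/(-217867) + 143506)) = √(((169 - 312 + 528 - 286)/(-12))*(-368) - 75775*(141812*(-1/217867) + 143506)) = √(-1/12*99*(-368) - 75775*(-141812/217867 + 143506)) = √(-33/4*(-368) - 75775*31265079890/217867) = √(3036 - 2369111428664750/217867) = √(-2369110767220538/217867) = I*√516151055522036952446/217867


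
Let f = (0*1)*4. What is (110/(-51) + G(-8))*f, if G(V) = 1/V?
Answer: 0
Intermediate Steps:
f = 0 (f = 0*4 = 0)
(110/(-51) + G(-8))*f = (110/(-51) + 1/(-8))*0 = (110*(-1/51) - ⅛)*0 = (-110/51 - ⅛)*0 = -931/408*0 = 0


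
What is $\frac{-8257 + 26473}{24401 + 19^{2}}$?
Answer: $\frac{3036}{4127} \approx 0.73564$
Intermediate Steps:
$\frac{-8257 + 26473}{24401 + 19^{2}} = \frac{18216}{24401 + 361} = \frac{18216}{24762} = 18216 \cdot \frac{1}{24762} = \frac{3036}{4127}$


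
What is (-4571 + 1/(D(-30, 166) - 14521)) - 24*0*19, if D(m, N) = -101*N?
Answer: -143012878/31287 ≈ -4571.0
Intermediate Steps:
(-4571 + 1/(D(-30, 166) - 14521)) - 24*0*19 = (-4571 + 1/(-101*166 - 14521)) - 24*0*19 = (-4571 + 1/(-16766 - 14521)) + 0*19 = (-4571 + 1/(-31287)) + 0 = (-4571 - 1/31287) + 0 = -143012878/31287 + 0 = -143012878/31287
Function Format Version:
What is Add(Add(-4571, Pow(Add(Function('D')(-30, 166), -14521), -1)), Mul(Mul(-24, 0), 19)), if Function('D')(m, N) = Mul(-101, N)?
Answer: Rational(-143012878, 31287) ≈ -4571.0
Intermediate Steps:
Add(Add(-4571, Pow(Add(Function('D')(-30, 166), -14521), -1)), Mul(Mul(-24, 0), 19)) = Add(Add(-4571, Pow(Add(Mul(-101, 166), -14521), -1)), Mul(Mul(-24, 0), 19)) = Add(Add(-4571, Pow(Add(-16766, -14521), -1)), Mul(0, 19)) = Add(Add(-4571, Pow(-31287, -1)), 0) = Add(Add(-4571, Rational(-1, 31287)), 0) = Add(Rational(-143012878, 31287), 0) = Rational(-143012878, 31287)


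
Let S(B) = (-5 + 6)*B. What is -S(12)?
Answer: -12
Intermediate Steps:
S(B) = B (S(B) = 1*B = B)
-S(12) = -1*12 = -12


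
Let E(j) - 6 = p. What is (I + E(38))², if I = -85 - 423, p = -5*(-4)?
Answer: 232324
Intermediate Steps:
p = 20
I = -508
E(j) = 26 (E(j) = 6 + 20 = 26)
(I + E(38))² = (-508 + 26)² = (-482)² = 232324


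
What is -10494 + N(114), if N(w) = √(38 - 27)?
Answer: -10494 + √11 ≈ -10491.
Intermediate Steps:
N(w) = √11
-10494 + N(114) = -10494 + √11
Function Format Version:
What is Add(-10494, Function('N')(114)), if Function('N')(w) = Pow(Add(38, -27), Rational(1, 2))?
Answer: Add(-10494, Pow(11, Rational(1, 2))) ≈ -10491.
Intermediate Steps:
Function('N')(w) = Pow(11, Rational(1, 2))
Add(-10494, Function('N')(114)) = Add(-10494, Pow(11, Rational(1, 2)))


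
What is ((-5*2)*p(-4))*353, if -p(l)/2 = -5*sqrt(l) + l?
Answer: -28240 - 70600*I ≈ -28240.0 - 70600.0*I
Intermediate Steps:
p(l) = -2*l + 10*sqrt(l) (p(l) = -2*(-5*sqrt(l) + l) = -2*(l - 5*sqrt(l)) = -2*l + 10*sqrt(l))
((-5*2)*p(-4))*353 = ((-5*2)*(-2*(-4) + 10*sqrt(-4)))*353 = -10*(8 + 10*(2*I))*353 = -10*(8 + 20*I)*353 = (-80 - 200*I)*353 = -28240 - 70600*I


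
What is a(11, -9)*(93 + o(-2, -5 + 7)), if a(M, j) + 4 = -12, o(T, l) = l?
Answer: -1520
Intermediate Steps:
a(M, j) = -16 (a(M, j) = -4 - 12 = -16)
a(11, -9)*(93 + o(-2, -5 + 7)) = -16*(93 + (-5 + 7)) = -16*(93 + 2) = -16*95 = -1520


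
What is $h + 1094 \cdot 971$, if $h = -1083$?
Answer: $1061191$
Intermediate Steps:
$h + 1094 \cdot 971 = -1083 + 1094 \cdot 971 = -1083 + 1062274 = 1061191$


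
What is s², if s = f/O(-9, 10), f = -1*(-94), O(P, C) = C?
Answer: 2209/25 ≈ 88.360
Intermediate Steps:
f = 94
s = 47/5 (s = 94/10 = 94*(⅒) = 47/5 ≈ 9.4000)
s² = (47/5)² = 2209/25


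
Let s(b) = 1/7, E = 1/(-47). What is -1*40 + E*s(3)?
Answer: -13161/329 ≈ -40.003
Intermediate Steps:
E = -1/47 ≈ -0.021277
s(b) = ⅐
-1*40 + E*s(3) = -1*40 - 1/47*⅐ = -40 - 1/329 = -13161/329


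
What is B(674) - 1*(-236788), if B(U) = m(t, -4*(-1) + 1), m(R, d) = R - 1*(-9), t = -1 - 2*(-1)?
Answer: 236798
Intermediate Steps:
t = 1 (t = -1 + 2 = 1)
m(R, d) = 9 + R (m(R, d) = R + 9 = 9 + R)
B(U) = 10 (B(U) = 9 + 1 = 10)
B(674) - 1*(-236788) = 10 - 1*(-236788) = 10 + 236788 = 236798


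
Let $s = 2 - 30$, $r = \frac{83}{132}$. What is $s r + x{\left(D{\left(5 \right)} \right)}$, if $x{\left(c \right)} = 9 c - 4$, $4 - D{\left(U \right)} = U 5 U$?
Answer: $- \frac{36650}{33} \approx -1110.6$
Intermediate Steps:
$D{\left(U \right)} = 4 - 5 U^{2}$ ($D{\left(U \right)} = 4 - U 5 U = 4 - 5 U U = 4 - 5 U^{2}$)
$x{\left(c \right)} = -4 + 9 c$
$r = \frac{83}{132}$ ($r = 83 \cdot \frac{1}{132} = \frac{83}{132} \approx 0.62879$)
$s = -28$ ($s = 2 - 30 = -28$)
$s r + x{\left(D{\left(5 \right)} \right)} = \left(-28\right) \frac{83}{132} + \left(-4 + 9 \left(4 - 5 \cdot 5^{2}\right)\right) = - \frac{581}{33} + \left(-4 + 9 \left(4 - 125\right)\right) = - \frac{581}{33} + \left(-4 + 9 \left(-121\right)\right) = - \frac{581}{33} - 1093 = - \frac{36650}{33}$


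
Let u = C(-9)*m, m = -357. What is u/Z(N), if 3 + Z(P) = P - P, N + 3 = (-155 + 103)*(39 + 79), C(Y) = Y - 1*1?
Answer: -1190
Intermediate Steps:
C(Y) = -1 + Y (C(Y) = Y - 1 = -1 + Y)
N = -6139 (N = -3 + (-155 + 103)*(39 + 79) = -3 - 52*118 = -3 - 6136 = -6139)
u = 3570 (u = (-1 - 9)*(-357) = -10*(-357) = 3570)
Z(P) = -3 (Z(P) = -3 + (P - P) = -3 + 0 = -3)
u/Z(N) = 3570/(-3) = 3570*(-⅓) = -1190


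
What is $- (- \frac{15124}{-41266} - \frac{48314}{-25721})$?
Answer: $- \frac{70080292}{31217729} \approx -2.2449$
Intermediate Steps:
$- (- \frac{15124}{-41266} - \frac{48314}{-25721}) = - (\left(-15124\right) \left(- \frac{1}{41266}\right) - - \frac{2842}{1513}) = - (\frac{7562}{20633} + \frac{2842}{1513}) = \left(-1\right) \frac{70080292}{31217729} = - \frac{70080292}{31217729}$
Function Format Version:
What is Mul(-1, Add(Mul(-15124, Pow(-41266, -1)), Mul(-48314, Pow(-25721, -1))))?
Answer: Rational(-70080292, 31217729) ≈ -2.2449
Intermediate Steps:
Mul(-1, Add(Mul(-15124, Pow(-41266, -1)), Mul(-48314, Pow(-25721, -1)))) = Mul(-1, Add(Mul(-15124, Rational(-1, 41266)), Mul(-48314, Rational(-1, 25721)))) = Mul(-1, Add(Rational(7562, 20633), Rational(2842, 1513))) = Mul(-1, Rational(70080292, 31217729)) = Rational(-70080292, 31217729)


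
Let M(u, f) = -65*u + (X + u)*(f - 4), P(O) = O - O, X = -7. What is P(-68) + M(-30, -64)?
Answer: 4466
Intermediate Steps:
P(O) = 0
M(u, f) = -65*u + (-7 + u)*(-4 + f) (M(u, f) = -65*u + (-7 + u)*(f - 4) = -65*u + (-7 + u)*(-4 + f))
P(-68) + M(-30, -64) = 0 + (28 - 69*(-30) - 7*(-64) - 64*(-30)) = 0 + (28 + 2070 + 448 + 1920) = 0 + 4466 = 4466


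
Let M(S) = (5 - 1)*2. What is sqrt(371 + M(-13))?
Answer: sqrt(379) ≈ 19.468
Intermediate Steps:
M(S) = 8 (M(S) = 4*2 = 8)
sqrt(371 + M(-13)) = sqrt(371 + 8) = sqrt(379)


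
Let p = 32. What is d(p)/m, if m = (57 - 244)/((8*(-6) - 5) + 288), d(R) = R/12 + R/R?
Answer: -235/51 ≈ -4.6078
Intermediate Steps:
d(R) = 1 + R/12 (d(R) = R*(1/12) + 1 = R/12 + 1 = 1 + R/12)
m = -187/235 (m = -187/((-48 - 5) + 288) = -187/(-53 + 288) = -187/235 ≈ -0.79574)
d(p)/m = (1 + (1/12)*32)/(-187/235) = (1 + 8/3)*(-235/187) = (11/3)*(-235/187) = -235/51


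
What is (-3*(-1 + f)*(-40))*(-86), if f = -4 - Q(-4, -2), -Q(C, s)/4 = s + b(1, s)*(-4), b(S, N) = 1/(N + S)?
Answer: -30960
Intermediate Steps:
Q(C, s) = -4*s + 16/(1 + s) (Q(C, s) = -4*(s - 4/(s + 1)) = -4*(s - 4/(1 + s)) = -4*s + 16/(1 + s))
f = 4 (f = -4 - 4*(4 - 1*(-2)*(1 - 2))/(1 - 2) = -4 - 4*(4 - 1*(-2)*(-1))/(-1) = -4 - 4*(-1)*(4 - 2) = -4 - 4*(-1)*2 = -4 - 1*(-8) = -4 + 8 = 4)
(-3*(-1 + f)*(-40))*(-86) = (-3*(-1 + 4)*(-40))*(-86) = (-3*3*(-40))*(-86) = -9*(-40)*(-86) = 360*(-86) = -30960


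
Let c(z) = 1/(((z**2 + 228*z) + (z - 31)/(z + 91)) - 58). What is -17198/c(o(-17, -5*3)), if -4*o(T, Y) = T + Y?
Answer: -3115366106/99 ≈ -3.1468e+7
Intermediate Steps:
o(T, Y) = -T/4 - Y/4 (o(T, Y) = -(T + Y)/4 = -T/4 - Y/4)
c(z) = 1/(-58 + z**2 + 228*z + (-31 + z)/(91 + z)) (c(z) = 1/(((z**2 + 228*z) + (-31 + z)/(91 + z)) - 58) = 1/((z**2 + 228*z + (-31 + z)/(91 + z)) - 58) = 1/(-58 + z**2 + 228*z + (-31 + z)/(91 + z)))
-17198/c(o(-17, -5*3)) = -17198*(-5309 + (-1/4*(-17) - (-5)*3/4)**3 + 319*(-1/4*(-17) - (-5)*3/4)**2 + 20691*(-1/4*(-17) - (-5)*3/4))/(91 + (-1/4*(-17) - (-5)*3/4)) = -17198*(-5309 + (17/4 - 1/4*(-15))**3 + 319*(17/4 - 1/4*(-15))**2 + 20691*(17/4 - 1/4*(-15)))/(91 + (17/4 - 1/4*(-15))) = -17198*(-5309 + (17/4 + 15/4)**3 + 319*(17/4 + 15/4)**2 + 20691*(17/4 + 15/4))/(91 + (17/4 + 15/4)) = -17198*(-5309 + 8**3 + 319*8**2 + 20691*8)/(91 + 8) = -17198/(99/(-5309 + 512 + 319*64 + 165528)) = -17198/(99/(-5309 + 512 + 20416 + 165528)) = -17198/(99/181147) = -17198/((1/181147)*99) = -17198/99/181147 = -17198*181147/99 = -3115366106/99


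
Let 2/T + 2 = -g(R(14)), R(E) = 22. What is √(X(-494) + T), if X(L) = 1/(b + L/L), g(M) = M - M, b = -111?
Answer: I*√12210/110 ≈ 1.0045*I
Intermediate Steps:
g(M) = 0
X(L) = -1/110 (X(L) = 1/(-111 + L/L) = 1/(-111 + 1) = 1/(-110) = -1/110)
T = -1 (T = 2/(-2 - 1*0) = 2/(-2 + 0) = 2/(-2) = 2*(-½) = -1)
√(X(-494) + T) = √(-1/110 - 1) = √(-111/110) = I*√12210/110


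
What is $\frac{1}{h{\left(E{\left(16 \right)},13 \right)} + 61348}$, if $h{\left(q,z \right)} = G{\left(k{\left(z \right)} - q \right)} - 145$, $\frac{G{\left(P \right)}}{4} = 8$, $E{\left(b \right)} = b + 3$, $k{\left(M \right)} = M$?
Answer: $\frac{1}{61235} \approx 1.6331 \cdot 10^{-5}$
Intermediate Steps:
$E{\left(b \right)} = 3 + b$
$G{\left(P \right)} = 32$ ($G{\left(P \right)} = 4 \cdot 8 = 32$)
$h{\left(q,z \right)} = -113$ ($h{\left(q,z \right)} = 32 - 145 = -113$)
$\frac{1}{h{\left(E{\left(16 \right)},13 \right)} + 61348} = \frac{1}{-113 + 61348} = \frac{1}{61235}$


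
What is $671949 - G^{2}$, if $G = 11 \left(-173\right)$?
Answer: $-2949460$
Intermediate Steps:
$G = -1903$
$671949 - G^{2} = 671949 - \left(-1903\right)^{2} = 671949 - 3621409 = -2949460$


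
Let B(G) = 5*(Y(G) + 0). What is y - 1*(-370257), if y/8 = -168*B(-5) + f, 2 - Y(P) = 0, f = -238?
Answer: 354913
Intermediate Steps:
Y(P) = 2 (Y(P) = 2 - 1*0 = 2 + 0 = 2)
B(G) = 10 (B(G) = 5*(2 + 0) = 5*2 = 10)
y = -15344 (y = 8*(-168*10 - 238) = 8*(-1680 - 238) = 8*(-1918) = -15344)
y - 1*(-370257) = -15344 - 1*(-370257) = -15344 + 370257 = 354913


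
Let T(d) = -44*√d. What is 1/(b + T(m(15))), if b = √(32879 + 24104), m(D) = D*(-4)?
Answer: 1/(√56983 - 88*I*√15) ≈ 0.0013787 + 0.0019684*I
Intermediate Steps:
m(D) = -4*D
b = √56983 ≈ 238.71
1/(b + T(m(15))) = 1/(√56983 - 44*2*I*√15) = 1/(√56983 - 88*I*√15)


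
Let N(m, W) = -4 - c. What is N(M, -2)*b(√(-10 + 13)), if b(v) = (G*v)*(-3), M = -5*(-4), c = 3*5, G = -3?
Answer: -171*√3 ≈ -296.18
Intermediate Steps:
c = 15
M = 20
N(m, W) = -19 (N(m, W) = -4 - 1*15 = -4 - 15 = -19)
b(v) = 9*v (b(v) = -3*v*(-3) = 9*v)
N(M, -2)*b(√(-10 + 13)) = -171*√(-10 + 13) = -171*√3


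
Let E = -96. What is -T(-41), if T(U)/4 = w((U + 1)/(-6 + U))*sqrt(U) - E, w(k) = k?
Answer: -384 - 160*I*sqrt(41)/47 ≈ -384.0 - 21.798*I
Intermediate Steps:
T(U) = 384 + 4*sqrt(U)*(1 + U)/(-6 + U) (T(U) = 4*(((U + 1)/(-6 + U))*sqrt(U) - 1*(-96)) = 4*(((1 + U)/(-6 + U))*sqrt(U) + 96) = 4*(sqrt(U)*(1 + U)/(-6 + U) + 96) = 4*(96 + sqrt(U)*(1 + U)/(-6 + U)) = 384 + 4*sqrt(U)*(1 + U)/(-6 + U))
-T(-41) = -4*(-576 + 96*(-41) + sqrt(-41)*(1 - 41))/(-6 - 41) = -4*(-576 - 3936 + (I*sqrt(41))*(-40))/(-47) = -4*(-1)*(-576 - 3936 - 40*I*sqrt(41))/47 = -4*(-1)*(-4512 - 40*I*sqrt(41))/47 = -(384 + 160*I*sqrt(41)/47) = -384 - 160*I*sqrt(41)/47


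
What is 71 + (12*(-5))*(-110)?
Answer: 6671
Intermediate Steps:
71 + (12*(-5))*(-110) = 71 - 60*(-110) = 71 + 6600 = 6671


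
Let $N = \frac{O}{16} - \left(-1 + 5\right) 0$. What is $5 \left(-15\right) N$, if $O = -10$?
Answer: $\frac{375}{8} \approx 46.875$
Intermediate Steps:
$N = - \frac{5}{8}$ ($N = - \frac{10}{16} - \left(-1 + 5\right) 0 = \left(-10\right) \frac{1}{16} - 4 \cdot 0 = - \frac{5}{8} - 0 = - \frac{5}{8} + 0 = - \frac{5}{8} \approx -0.625$)
$5 \left(-15\right) N = 5 \left(-15\right) \left(- \frac{5}{8}\right) = \left(-75\right) \left(- \frac{5}{8}\right) = \frac{375}{8}$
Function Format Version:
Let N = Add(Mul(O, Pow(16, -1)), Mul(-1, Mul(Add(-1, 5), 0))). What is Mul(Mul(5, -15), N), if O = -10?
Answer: Rational(375, 8) ≈ 46.875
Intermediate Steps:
N = Rational(-5, 8) (N = Add(Mul(-10, Pow(16, -1)), Mul(-1, Mul(Add(-1, 5), 0))) = Add(Mul(-10, Rational(1, 16)), Mul(-1, Mul(4, 0))) = Add(Rational(-5, 8), Mul(-1, 0)) = Add(Rational(-5, 8), 0) = Rational(-5, 8) ≈ -0.62500)
Mul(Mul(5, -15), N) = Mul(Mul(5, -15), Rational(-5, 8)) = Mul(-75, Rational(-5, 8)) = Rational(375, 8)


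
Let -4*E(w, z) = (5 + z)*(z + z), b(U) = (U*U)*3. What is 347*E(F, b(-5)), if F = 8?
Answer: -1041000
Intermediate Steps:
b(U) = 3*U² (b(U) = U²*3 = 3*U²)
E(w, z) = -z*(5 + z)/2 (E(w, z) = -(5 + z)*(z + z)/4 = -(5 + z)*2*z/4 = -z*(5 + z)/2)
347*E(F, b(-5)) = 347*(-3*(-5)²*(5 + 3*(-5)²)/2) = 347*(-3*25*(5 + 3*25)/2) = 347*(-½*75*(5 + 75)) = 347*(-½*75*80) = 347*(-3000) = -1041000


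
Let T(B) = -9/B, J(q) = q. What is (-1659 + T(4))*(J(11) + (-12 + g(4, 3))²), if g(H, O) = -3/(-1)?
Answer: -152835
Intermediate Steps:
g(H, O) = 3 (g(H, O) = -3*(-1) = 3)
(-1659 + T(4))*(J(11) + (-12 + g(4, 3))²) = (-1659 - 9/4)*(11 + (-12 + 3)²) = (-1659 - 9*¼)*(11 + (-9)²) = (-1659 - 9/4)*(11 + 81) = -6645/4*92 = -152835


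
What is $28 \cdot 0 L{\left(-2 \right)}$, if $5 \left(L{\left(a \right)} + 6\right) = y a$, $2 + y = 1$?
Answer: $0$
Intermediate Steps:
$y = -1$ ($y = -2 + 1 = -1$)
$L{\left(a \right)} = -6 - \frac{a}{5}$ ($L{\left(a \right)} = -6 + \frac{\left(-1\right) a}{5} = -6 - \frac{a}{5}$)
$28 \cdot 0 L{\left(-2 \right)} = 28 \cdot 0 \left(-6 - - \frac{2}{5}\right) = 0 \left(-6 + \frac{2}{5}\right) = 0 \left(- \frac{28}{5}\right) = 0$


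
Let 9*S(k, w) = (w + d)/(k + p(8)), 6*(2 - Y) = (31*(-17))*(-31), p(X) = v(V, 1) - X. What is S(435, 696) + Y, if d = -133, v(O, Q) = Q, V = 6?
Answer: -10480087/3852 ≈ -2720.7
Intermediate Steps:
p(X) = 1 - X
Y = -16325/6 (Y = 2 - 31*(-17)*(-31)/6 = 2 - (-527)*(-31)/6 = 2 - ⅙*16337 = 2 - 16337/6 = -16325/6 ≈ -2720.8)
S(k, w) = (-133 + w)/(9*(-7 + k)) (S(k, w) = ((w - 133)/(k + (1 - 1*8)))/9 = ((-133 + w)/(k + (1 - 8)))/9 = ((-133 + w)/(k - 7))/9 = ((-133 + w)/(-7 + k))/9 = (-133 + w)/(9*(-7 + k)))
S(435, 696) + Y = (-133 + 696)/(9*(-7 + 435)) - 16325/6 = (⅑)*563/428 - 16325/6 = (⅑)*(1/428)*563 - 16325/6 = 563/3852 - 16325/6 = -10480087/3852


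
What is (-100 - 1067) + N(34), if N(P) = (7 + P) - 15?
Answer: -1141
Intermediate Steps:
N(P) = -8 + P
(-100 - 1067) + N(34) = (-100 - 1067) + (-8 + 34) = -1167 + 26 = -1141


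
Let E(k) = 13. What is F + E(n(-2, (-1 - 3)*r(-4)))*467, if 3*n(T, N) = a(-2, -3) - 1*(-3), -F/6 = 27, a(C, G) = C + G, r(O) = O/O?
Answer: 5909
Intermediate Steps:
r(O) = 1
F = -162 (F = -6*27 = -162)
n(T, N) = -⅔ (n(T, N) = ((-2 - 3) - 1*(-3))/3 = (-5 + 3)/3 = (⅓)*(-2) = -⅔)
F + E(n(-2, (-1 - 3)*r(-4)))*467 = -162 + 13*467 = -162 + 6071 = 5909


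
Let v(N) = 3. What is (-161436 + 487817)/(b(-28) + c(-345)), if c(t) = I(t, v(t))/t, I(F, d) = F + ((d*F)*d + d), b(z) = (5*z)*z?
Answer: 37533815/451949 ≈ 83.049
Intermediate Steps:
b(z) = 5*z²
I(F, d) = F + d + F*d² (I(F, d) = F + ((F*d)*d + d) = F + (F*d² + d) = F + (d + F*d²) = F + d + F*d²)
c(t) = (3 + 10*t)/t (c(t) = (t + 3 + t*3²)/t = (t + 3 + t*9)/t = (t + 3 + 9*t)/t = (3 + 10*t)/t)
(-161436 + 487817)/(b(-28) + c(-345)) = (-161436 + 487817)/(5*(-28)² + (10 + 3/(-345))) = 326381/(5*784 + (10 + 3*(-1/345))) = 326381/(3920 + (10 - 1/115)) = 326381/(3920 + 1149/115) = 326381/(451949/115) = 326381*(115/451949) = 37533815/451949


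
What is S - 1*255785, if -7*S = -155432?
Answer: -1635063/7 ≈ -2.3358e+5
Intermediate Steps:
S = 155432/7 (S = -⅐*(-155432) = 155432/7 ≈ 22205.)
S - 1*255785 = 155432/7 - 1*255785 = 155432/7 - 255785 = -1635063/7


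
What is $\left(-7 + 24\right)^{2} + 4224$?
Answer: $4513$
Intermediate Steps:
$\left(-7 + 24\right)^{2} + 4224 = 17^{2} + 4224 = 289 + 4224 = 4513$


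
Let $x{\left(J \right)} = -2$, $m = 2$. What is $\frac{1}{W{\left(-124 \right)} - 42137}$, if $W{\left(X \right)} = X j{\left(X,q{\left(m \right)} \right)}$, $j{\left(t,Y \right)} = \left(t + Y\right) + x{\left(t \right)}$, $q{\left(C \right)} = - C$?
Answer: $- \frac{1}{26265} \approx -3.8073 \cdot 10^{-5}$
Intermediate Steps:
$j{\left(t,Y \right)} = -2 + Y + t$ ($j{\left(t,Y \right)} = \left(t + Y\right) - 2 = \left(Y + t\right) - 2 = -2 + Y + t$)
$W{\left(X \right)} = X \left(-4 + X\right)$ ($W{\left(X \right)} = X \left(-2 - 2 + X\right) = X \left(-4 + X\right)$)
$\frac{1}{W{\left(-124 \right)} - 42137} = \frac{1}{- 124 \left(-4 - 124\right) - 42137} = \frac{1}{\left(-124\right) \left(-128\right) - 42137} = \frac{1}{15872 - 42137} = \frac{1}{-26265} = - \frac{1}{26265}$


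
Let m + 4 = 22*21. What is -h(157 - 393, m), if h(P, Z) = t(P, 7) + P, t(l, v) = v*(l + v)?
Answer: 1839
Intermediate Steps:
m = 458 (m = -4 + 22*21 = -4 + 462 = 458)
h(P, Z) = 49 + 8*P (h(P, Z) = 7*(P + 7) + P = 7*(7 + P) + P = (49 + 7*P) + P = 49 + 8*P)
-h(157 - 393, m) = -(49 + 8*(157 - 393)) = -(49 + 8*(-236)) = -(49 - 1888) = -1*(-1839) = 1839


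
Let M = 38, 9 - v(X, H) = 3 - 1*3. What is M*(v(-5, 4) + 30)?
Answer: 1482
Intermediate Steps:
v(X, H) = 9 (v(X, H) = 9 - (3 - 1*3) = 9 - (3 - 3) = 9 - 1*0 = 9 + 0 = 9)
M*(v(-5, 4) + 30) = 38*(9 + 30) = 38*39 = 1482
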